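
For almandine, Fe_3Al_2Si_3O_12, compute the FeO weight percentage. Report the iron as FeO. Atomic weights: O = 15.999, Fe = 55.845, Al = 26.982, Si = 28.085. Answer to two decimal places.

M(Fe_3Al_2Si_3O_12) = 497.742 g/mol; M(FeO) = 71.844 g/mol.
Moles FeO per formula unit = 3 Fe ÷ 1 = 3.0000.
FeO fraction = (3.0000 × 71.844) / 497.742 = 215.532/497.742 = 0.4330.

43.30 wt%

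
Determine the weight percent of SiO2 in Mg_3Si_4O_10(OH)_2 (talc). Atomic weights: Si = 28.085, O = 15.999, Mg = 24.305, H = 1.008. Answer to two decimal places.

Molar mass of Mg_3Si_4O_10(OH)_2 = 3·24.305 + 4·28.085 + 12·15.999 + 2·1.008 = 379.259 g/mol.
Each formula unit contains 4 Si, equivalent to 4/1 = 4.0000 mol SiO2.
M(SiO2) = 1×28.085 + 2×15.999 = 60.083 g/mol.
Mass of SiO2 per formula unit = 4.0000 × 60.083 = 240.332 g.
SiO2 wt% = 240.332 / 379.259 × 100 = 63.37%.

63.37 wt%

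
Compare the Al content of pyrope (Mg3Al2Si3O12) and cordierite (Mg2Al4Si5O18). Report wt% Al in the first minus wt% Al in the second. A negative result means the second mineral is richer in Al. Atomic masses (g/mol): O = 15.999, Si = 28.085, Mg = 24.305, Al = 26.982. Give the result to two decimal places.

-5.06 percentage points

M(Mg3Al2Si3O12) = 403.122 g/mol, so wt% Al = 53.964/403.122 × 100 = 13.39%.
M(Mg2Al4Si5O18) = 584.945 g/mol, so wt% Al = 107.928/584.945 × 100 = 18.45%.
13.39 − 18.45 = -5.06 pp.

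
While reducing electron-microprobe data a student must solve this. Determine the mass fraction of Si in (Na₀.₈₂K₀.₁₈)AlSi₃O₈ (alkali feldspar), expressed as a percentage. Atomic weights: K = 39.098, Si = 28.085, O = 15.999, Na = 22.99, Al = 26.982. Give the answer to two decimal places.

Molar mass of (Na₀.₈₂K₀.₁₈)AlSi₃O₈: 0.82×22.99 + 0.18×39.098 + 1×26.982 + 3×28.085 + 8×15.999 = 265.118 g/mol.
Mass of Si per formula unit: 3 × 28.085 = 84.255 g.
Weight fraction Si = 84.255 / 265.118 = 0.3178.

31.78 wt%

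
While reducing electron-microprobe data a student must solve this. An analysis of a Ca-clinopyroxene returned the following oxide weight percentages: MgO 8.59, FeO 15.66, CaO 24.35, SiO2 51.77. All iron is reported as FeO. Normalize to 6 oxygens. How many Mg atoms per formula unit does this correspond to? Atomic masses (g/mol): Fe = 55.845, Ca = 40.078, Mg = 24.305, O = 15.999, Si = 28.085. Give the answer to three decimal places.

MgO (M=40.304): mol = 0.21313; Mg = 0.21313, O = 0.21313.
FeO (M=71.844): mol = 0.21797; Fe = 0.21797, O = 0.21797.
CaO (M=56.077): mol = 0.43422; Ca = 0.43422, O = 0.43422.
SiO2 (M=60.083): mol = 0.86164; Si = 0.86164, O = 1.72328.
ΣO = 2.58860; factor = 6/ΣO = 2.31786.
Mg apfu = 0.21313 × 2.31786 = 0.494.

0.494 Mg apfu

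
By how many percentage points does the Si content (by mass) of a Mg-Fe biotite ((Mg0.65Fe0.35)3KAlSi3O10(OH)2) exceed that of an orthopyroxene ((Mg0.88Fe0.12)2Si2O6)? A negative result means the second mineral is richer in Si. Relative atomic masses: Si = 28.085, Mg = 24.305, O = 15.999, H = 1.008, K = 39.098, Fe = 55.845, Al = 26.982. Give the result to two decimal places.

-8.25 percentage points

M((Mg0.65Fe0.35)3KAlSi3O10(OH)2) = 450.371 g/mol, so wt% Si = 84.255/450.371 × 100 = 18.71%.
M((Mg0.88Fe0.12)2Si2O6) = 208.344 g/mol, so wt% Si = 56.170/208.344 × 100 = 26.96%.
18.71 − 26.96 = -8.25 pp.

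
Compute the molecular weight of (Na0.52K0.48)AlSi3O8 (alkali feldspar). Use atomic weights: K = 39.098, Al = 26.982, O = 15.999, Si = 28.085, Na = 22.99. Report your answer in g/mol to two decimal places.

Na: 0.52 × 22.99 = 11.9548
K: 0.48 × 39.098 = 18.7670
Al: 1 × 26.982 = 26.9820
Si: 3 × 28.085 = 84.2550
O: 8 × 15.999 = 127.9920
Summing the contributions gives the formula mass.

269.95 g/mol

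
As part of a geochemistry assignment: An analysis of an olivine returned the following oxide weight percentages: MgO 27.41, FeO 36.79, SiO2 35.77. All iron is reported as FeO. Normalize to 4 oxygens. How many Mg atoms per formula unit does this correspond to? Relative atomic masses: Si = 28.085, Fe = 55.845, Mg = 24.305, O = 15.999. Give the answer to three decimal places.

1.142 Mg apfu

MgO (M=40.304): mol = 0.68008; Mg = 0.68008, O = 0.68008.
FeO (M=71.844): mol = 0.51208; Fe = 0.51208, O = 0.51208.
SiO2 (M=60.083): mol = 0.59534; Si = 0.59534, O = 1.19068.
ΣO = 2.38284; factor = 4/ΣO = 1.67867.
Mg apfu = 0.68008 × 1.67867 = 1.142.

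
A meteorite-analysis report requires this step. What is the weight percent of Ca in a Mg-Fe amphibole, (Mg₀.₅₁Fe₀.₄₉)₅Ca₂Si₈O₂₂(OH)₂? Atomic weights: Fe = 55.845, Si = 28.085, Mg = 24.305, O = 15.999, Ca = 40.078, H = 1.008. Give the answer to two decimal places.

M((Mg₀.₅₁Fe₀.₄₉)₅Ca₂Si₈O₂₂(OH)₂) = 889.626 g/mol.
Ca contributes 2 × 40.078 = 80.156 g per mole.
80.156/889.626 = 0.0901 → 9.01%.

9.01 weight percent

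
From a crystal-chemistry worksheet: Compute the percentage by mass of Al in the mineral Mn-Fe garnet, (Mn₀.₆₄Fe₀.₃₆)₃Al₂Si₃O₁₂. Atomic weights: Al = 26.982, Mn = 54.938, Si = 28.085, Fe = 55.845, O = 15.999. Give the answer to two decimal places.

10.88 mass %

Molar mass of (Mn₀.₆₄Fe₀.₃₆)₃Al₂Si₃O₁₂: 1.92·54.938 + 1.08·55.845 + 2·26.982 + 3·28.085 + 12·15.999 = 496.001 g/mol.
Mass of Al per formula unit: 2 × 26.982 = 53.964 g.
Weight fraction Al = 53.964 / 496.001 = 0.1088.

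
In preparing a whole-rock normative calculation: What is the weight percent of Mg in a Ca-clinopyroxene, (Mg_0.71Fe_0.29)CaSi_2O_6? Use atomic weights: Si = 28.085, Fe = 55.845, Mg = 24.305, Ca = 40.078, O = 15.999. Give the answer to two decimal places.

Formula mass = 0.71·24.305 + 0.29·55.845 + 1·40.078 + 2·28.085 + 6·15.999 = 225.694 g/mol, of which 17.257 g is Mg.
So Mg makes up 17.257/225.694 = 0.0765 of the mass, i.e. 7.65%.

7.65 mass %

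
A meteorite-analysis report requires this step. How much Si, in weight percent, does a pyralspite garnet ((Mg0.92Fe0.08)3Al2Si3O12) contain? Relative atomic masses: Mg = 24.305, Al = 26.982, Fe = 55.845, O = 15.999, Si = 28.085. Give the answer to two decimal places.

M((Mg0.92Fe0.08)3Al2Si3O12) = 410.692 g/mol.
Si contributes 3 × 28.085 = 84.255 g per mole.
84.255/410.692 = 0.2052 → 20.52%.

20.52 weight percent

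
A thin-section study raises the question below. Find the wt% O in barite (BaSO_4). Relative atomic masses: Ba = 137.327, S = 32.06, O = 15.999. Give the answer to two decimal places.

Molar mass of BaSO_4: 1·137.327 + 1·32.06 + 4·15.999 = 233.383 g/mol.
Mass of O per formula unit: 4 × 15.999 = 63.996 g.
Weight fraction O = 63.996 / 233.383 = 0.2742.

27.42 weight percent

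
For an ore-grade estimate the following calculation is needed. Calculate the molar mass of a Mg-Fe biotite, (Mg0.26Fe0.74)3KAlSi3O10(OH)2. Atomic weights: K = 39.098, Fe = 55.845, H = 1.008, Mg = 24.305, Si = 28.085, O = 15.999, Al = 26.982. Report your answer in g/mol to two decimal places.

487.27 g/mol

M = 0.78(24.305) + 2.22(55.845) + 1(39.098) + 1(26.982) + 3(28.085) + 12(15.999) + 2(1.008)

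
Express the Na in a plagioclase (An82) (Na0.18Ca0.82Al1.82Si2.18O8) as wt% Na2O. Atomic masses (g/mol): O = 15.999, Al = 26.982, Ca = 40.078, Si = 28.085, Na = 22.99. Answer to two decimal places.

Molar mass of Na0.18Ca0.82Al1.82Si2.18O8 = 0.18·22.99 + 0.82·40.078 + 1.82·26.982 + 2.18·28.085 + 8·15.999 = 275.327 g/mol.
Each formula unit contains 0.18 Na, equivalent to 0.18/2 = 0.0900 mol Na2O.
M(Na2O) = 2×22.99 + 1×15.999 = 61.979 g/mol.
Mass of Na2O per formula unit = 0.0900 × 61.979 = 5.578 g.
Na2O wt% = 5.578 / 275.327 × 100 = 2.03%.

2.03 wt%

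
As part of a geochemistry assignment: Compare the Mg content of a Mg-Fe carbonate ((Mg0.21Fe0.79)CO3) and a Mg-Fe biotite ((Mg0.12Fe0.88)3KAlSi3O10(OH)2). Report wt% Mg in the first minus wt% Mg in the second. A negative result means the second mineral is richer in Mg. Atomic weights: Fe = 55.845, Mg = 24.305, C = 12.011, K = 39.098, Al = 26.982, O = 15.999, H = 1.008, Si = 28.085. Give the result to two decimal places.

2.92 percentage points

Mg in (Mg0.21Fe0.79)CO3: molar mass 109.230 g/mol; 0.21×24.305 = 5.104 g → 4.67 wt%.
Mg in (Mg0.12Fe0.88)3KAlSi3O10(OH)2: molar mass 500.520 g/mol; 0.36×24.305 = 8.750 g → 1.75 wt%.
Difference = 4.67 − 1.75 = 2.92 percentage points.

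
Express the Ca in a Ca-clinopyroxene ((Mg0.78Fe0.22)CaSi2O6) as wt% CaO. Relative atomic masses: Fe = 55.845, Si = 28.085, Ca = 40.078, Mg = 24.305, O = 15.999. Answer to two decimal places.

25.09 wt%

M((Mg0.78Fe0.22)CaSi2O6) = 223.486 g/mol; M(CaO) = 56.077 g/mol.
Moles CaO per formula unit = 1 Ca ÷ 1 = 1.0000.
CaO fraction = (1.0000 × 56.077) / 223.486 = 56.077/223.486 = 0.2509.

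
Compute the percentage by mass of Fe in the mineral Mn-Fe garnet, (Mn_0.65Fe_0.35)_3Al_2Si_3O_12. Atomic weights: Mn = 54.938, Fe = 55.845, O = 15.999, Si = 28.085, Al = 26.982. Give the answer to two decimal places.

Formula mass = 1.95·54.938 + 1.05·55.845 + 2·26.982 + 3·28.085 + 12·15.999 = 495.973 g/mol, of which 58.637 g is Fe.
So Fe makes up 58.637/495.973 = 0.1182 of the mass, i.e. 11.82%.

11.82 weight percent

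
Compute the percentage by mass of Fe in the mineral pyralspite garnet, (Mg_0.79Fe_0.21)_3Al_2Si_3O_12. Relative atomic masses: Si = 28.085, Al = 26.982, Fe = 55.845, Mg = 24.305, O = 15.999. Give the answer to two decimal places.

8.32 weight percent

Molar mass of (Mg_0.79Fe_0.21)_3Al_2Si_3O_12: 2.37·24.305 + 0.63·55.845 + 2·26.982 + 3·28.085 + 12·15.999 = 422.992 g/mol.
Mass of Fe per formula unit: 0.63 × 55.845 = 35.182 g.
Weight fraction Fe = 35.182 / 422.992 = 0.0832.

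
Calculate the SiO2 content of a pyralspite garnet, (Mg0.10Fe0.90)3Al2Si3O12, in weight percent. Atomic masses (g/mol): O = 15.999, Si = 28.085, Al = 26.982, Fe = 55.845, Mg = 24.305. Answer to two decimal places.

36.92 wt%

Molar mass of (Mg0.10Fe0.90)3Al2Si3O12 = 0.30×24.305 + 2.70×55.845 + 2×26.982 + 3×28.085 + 12×15.999 = 488.280 g/mol.
Each formula unit contains 3 Si, equivalent to 3/1 = 3.0000 mol SiO2.
M(SiO2) = 1×28.085 + 2×15.999 = 60.083 g/mol.
Mass of SiO2 per formula unit = 3.0000 × 60.083 = 180.249 g.
SiO2 wt% = 180.249 / 488.280 × 100 = 36.92%.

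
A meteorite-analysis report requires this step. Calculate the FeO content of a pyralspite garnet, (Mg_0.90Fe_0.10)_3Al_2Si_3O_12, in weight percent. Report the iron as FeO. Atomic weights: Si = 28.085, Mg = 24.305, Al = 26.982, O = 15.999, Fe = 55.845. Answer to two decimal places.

M((Mg_0.90Fe_0.10)_3Al_2Si_3O_12) = 412.584 g/mol; M(FeO) = 71.844 g/mol.
Moles FeO per formula unit = 0.30 Fe ÷ 1 = 0.3000.
FeO fraction = (0.3000 × 71.844) / 412.584 = 21.553/412.584 = 0.0522.

5.22 wt%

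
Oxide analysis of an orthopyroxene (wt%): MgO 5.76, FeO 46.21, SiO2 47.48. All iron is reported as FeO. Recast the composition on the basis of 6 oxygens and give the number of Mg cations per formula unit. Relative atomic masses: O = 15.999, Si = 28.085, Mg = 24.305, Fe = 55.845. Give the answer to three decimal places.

MgO (M=40.304): mol = 0.14291; Mg = 0.14291, O = 0.14291.
FeO (M=71.844): mol = 0.64320; Fe = 0.64320, O = 0.64320.
SiO2 (M=60.083): mol = 0.79024; Si = 0.79024, O = 1.58048.
ΣO = 2.36659; factor = 6/ΣO = 2.53529.
Mg apfu = 0.14291 × 2.53529 = 0.362.

0.362 Mg apfu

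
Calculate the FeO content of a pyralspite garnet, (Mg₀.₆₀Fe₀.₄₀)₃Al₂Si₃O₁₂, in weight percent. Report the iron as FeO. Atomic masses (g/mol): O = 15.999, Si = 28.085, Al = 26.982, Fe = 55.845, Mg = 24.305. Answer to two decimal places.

Formula mass = 440.970 g/mol.
1.20 Fe → 1.2000 mol FeO per formula unit; M(FeO) = 71.844, so FeO mass = 86.213 g.
86.213/440.970 × 100 = 19.55 wt%.

19.55 wt%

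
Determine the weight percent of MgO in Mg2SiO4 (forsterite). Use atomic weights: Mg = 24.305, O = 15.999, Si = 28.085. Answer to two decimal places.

Formula mass = 140.691 g/mol.
2 Mg → 2.0000 mol MgO per formula unit; M(MgO) = 40.304, so MgO mass = 80.608 g.
80.608/140.691 × 100 = 57.29 wt%.

57.29 wt%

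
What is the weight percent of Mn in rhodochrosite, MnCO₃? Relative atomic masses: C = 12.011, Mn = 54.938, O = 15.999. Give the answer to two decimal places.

47.79 weight percent

Molar mass of MnCO₃: 1*54.938 + 1*12.011 + 3*15.999 = 114.946 g/mol.
Mass of Mn per formula unit: 1 × 54.938 = 54.938 g.
Weight fraction Mn = 54.938 / 114.946 = 0.4779.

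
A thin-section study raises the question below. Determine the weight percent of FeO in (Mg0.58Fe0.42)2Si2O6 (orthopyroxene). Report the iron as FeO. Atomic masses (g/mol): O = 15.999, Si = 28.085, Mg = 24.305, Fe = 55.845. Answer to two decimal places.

26.55 wt%

Molar mass of (Mg0.58Fe0.42)2Si2O6 = 1.16×24.305 + 0.84×55.845 + 2×28.085 + 6×15.999 = 227.268 g/mol.
Each formula unit contains 0.84 Fe, equivalent to 0.84/1 = 0.8400 mol FeO.
M(FeO) = 1×55.845 + 1×15.999 = 71.844 g/mol.
Mass of FeO per formula unit = 0.8400 × 71.844 = 60.349 g.
FeO wt% = 60.349 / 227.268 × 100 = 26.55%.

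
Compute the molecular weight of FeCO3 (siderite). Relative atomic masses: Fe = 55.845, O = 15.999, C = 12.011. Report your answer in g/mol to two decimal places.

115.85 g/mol

M = 1*55.845 + 1*12.011 + 3*15.999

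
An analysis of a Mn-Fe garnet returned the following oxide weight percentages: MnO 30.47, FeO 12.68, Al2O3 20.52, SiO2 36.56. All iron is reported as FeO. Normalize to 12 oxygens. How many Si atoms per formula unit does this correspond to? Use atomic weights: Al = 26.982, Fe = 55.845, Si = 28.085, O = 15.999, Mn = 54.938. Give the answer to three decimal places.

3.009 Si apfu

30.47 wt% MnO ÷ 70.937 g/mol = 0.42954 mol, giving 0.42954 Mn and 0.42954 O.
12.68 wt% FeO ÷ 71.844 g/mol = 0.17649 mol, giving 0.17649 Fe and 0.17649 O.
20.52 wt% Al2O3 ÷ 101.961 g/mol = 0.20125 mol, giving 0.40250 Al and 0.60375 O.
36.56 wt% SiO2 ÷ 60.083 g/mol = 0.60849 mol, giving 0.60849 Si and 1.21698 O.
Oxygen sums to 2.42676; scaling by 12/2.42676 = 4.94486 puts the formula on 12 O.
Si: 0.60849 × 4.94486 = 3.009 atoms per formula unit.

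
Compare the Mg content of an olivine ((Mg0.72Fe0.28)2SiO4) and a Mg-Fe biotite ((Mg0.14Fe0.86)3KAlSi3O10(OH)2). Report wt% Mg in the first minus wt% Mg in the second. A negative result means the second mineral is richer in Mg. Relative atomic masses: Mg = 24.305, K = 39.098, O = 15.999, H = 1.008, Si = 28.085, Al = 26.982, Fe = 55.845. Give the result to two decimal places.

First mineral: 34.999 g Mg in 158.353 g formula = 22.10 wt% Mg.
Second mineral: 10.208 g Mg in 498.627 g formula = 2.05 wt% Mg.
22.10% − 2.05% gives a difference of 20.05 percentage points.

20.05 percentage points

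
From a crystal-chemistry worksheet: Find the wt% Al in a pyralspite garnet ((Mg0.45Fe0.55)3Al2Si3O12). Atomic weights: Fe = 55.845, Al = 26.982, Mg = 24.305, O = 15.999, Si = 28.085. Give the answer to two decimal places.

Molar mass of (Mg0.45Fe0.55)3Al2Si3O12: 1.35×24.305 + 1.65×55.845 + 2×26.982 + 3×28.085 + 12×15.999 = 455.163 g/mol.
Mass of Al per formula unit: 2 × 26.982 = 53.964 g.
Weight fraction Al = 53.964 / 455.163 = 0.1186.

11.86 wt%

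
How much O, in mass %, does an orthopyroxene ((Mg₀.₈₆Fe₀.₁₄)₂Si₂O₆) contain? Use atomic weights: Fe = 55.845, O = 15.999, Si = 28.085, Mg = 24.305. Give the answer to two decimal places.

45.80 mass %

M((Mg₀.₈₆Fe₀.₁₄)₂Si₂O₆) = 209.605 g/mol.
O contributes 6 × 15.999 = 95.994 g per mole.
95.994/209.605 = 0.4580 → 45.80%.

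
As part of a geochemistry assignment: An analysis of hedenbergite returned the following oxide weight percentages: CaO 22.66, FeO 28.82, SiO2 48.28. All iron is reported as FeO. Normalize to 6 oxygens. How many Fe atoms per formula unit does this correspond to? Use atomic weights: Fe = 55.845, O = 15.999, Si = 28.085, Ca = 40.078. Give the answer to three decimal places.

CaO (M=56.077): mol = 0.40409; Ca = 0.40409, O = 0.40409.
FeO (M=71.844): mol = 0.40115; Fe = 0.40115, O = 0.40115.
SiO2 (M=60.083): mol = 0.80356; Si = 0.80356, O = 1.60712.
ΣO = 2.41236; factor = 6/ΣO = 2.48719.
Fe apfu = 0.40115 × 2.48719 = 0.998.

0.998 Fe apfu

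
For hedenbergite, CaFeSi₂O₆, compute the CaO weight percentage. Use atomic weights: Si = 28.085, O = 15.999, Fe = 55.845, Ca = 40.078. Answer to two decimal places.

M(CaFeSi₂O₆) = 248.087 g/mol; M(CaO) = 56.077 g/mol.
Moles CaO per formula unit = 1 Ca ÷ 1 = 1.0000.
CaO fraction = (1.0000 × 56.077) / 248.087 = 56.077/248.087 = 0.2260.

22.60 wt%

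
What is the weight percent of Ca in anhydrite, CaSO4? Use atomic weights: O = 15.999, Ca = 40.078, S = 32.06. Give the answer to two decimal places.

Molar mass of CaSO4: 1·40.078 + 1·32.06 + 4·15.999 = 136.134 g/mol.
Mass of Ca per formula unit: 1 × 40.078 = 40.078 g.
Weight fraction Ca = 40.078 / 136.134 = 0.2944.

29.44 wt%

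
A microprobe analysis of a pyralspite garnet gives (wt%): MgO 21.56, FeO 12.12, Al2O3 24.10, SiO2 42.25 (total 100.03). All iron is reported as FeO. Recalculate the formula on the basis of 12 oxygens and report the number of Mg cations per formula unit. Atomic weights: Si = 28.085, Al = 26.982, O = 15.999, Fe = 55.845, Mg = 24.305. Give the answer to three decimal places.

2.277 Mg apfu

21.56 wt% MgO ÷ 40.304 g/mol = 0.53493 mol, giving 0.53493 Mg and 0.53493 O.
12.12 wt% FeO ÷ 71.844 g/mol = 0.16870 mol, giving 0.16870 Fe and 0.16870 O.
24.10 wt% Al2O3 ÷ 101.961 g/mol = 0.23636 mol, giving 0.47272 Al and 0.70908 O.
42.25 wt% SiO2 ÷ 60.083 g/mol = 0.70319 mol, giving 0.70319 Si and 1.40638 O.
Oxygen sums to 2.81909; scaling by 12/2.81909 = 4.25669 puts the formula on 12 O.
Mg: 0.53493 × 4.25669 = 2.277 atoms per formula unit.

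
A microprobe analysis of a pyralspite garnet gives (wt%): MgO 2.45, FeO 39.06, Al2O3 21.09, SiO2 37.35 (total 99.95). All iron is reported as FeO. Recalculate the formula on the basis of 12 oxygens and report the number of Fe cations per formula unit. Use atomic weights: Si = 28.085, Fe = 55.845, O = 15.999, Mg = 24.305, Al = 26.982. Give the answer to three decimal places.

2.45 wt% MgO ÷ 40.304 g/mol = 0.06079 mol, giving 0.06079 Mg and 0.06079 O.
39.06 wt% FeO ÷ 71.844 g/mol = 0.54368 mol, giving 0.54368 Fe and 0.54368 O.
21.09 wt% Al2O3 ÷ 101.961 g/mol = 0.20684 mol, giving 0.41368 Al and 0.62052 O.
37.35 wt% SiO2 ÷ 60.083 g/mol = 0.62164 mol, giving 0.62164 Si and 1.24328 O.
Oxygen sums to 2.46827; scaling by 12/2.46827 = 4.86170 puts the formula on 12 O.
Fe: 0.54368 × 4.86170 = 2.643 atoms per formula unit.

2.643 Fe apfu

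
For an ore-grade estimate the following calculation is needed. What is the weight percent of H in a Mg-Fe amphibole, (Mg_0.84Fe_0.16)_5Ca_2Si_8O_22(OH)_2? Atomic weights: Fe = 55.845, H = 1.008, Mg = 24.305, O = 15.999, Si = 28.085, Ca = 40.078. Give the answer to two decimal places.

0.24 wt%

Molar mass of (Mg_0.84Fe_0.16)_5Ca_2Si_8O_22(OH)_2: 4.20×24.305 + 0.80×55.845 + 2×40.078 + 8×28.085 + 24×15.999 + 2×1.008 = 837.585 g/mol.
Mass of H per formula unit: 2 × 1.008 = 2.016 g.
Weight fraction H = 2.016 / 837.585 = 0.0024.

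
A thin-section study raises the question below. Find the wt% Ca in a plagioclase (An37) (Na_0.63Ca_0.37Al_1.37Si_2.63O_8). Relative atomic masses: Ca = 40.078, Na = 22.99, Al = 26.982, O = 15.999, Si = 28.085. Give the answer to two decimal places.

5.53 weight percent

Molar mass of Na_0.63Ca_0.37Al_1.37Si_2.63O_8: 0.63·22.99 + 0.37·40.078 + 1.37·26.982 + 2.63·28.085 + 8·15.999 = 268.133 g/mol.
Mass of Ca per formula unit: 0.37 × 40.078 = 14.829 g.
Weight fraction Ca = 14.829 / 268.133 = 0.0553.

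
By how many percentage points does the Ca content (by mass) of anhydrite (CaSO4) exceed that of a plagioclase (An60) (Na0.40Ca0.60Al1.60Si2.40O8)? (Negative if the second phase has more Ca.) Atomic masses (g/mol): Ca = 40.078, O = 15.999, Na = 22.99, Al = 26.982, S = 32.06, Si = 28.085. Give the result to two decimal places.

Ca in CaSO4: molar mass 136.134 g/mol; 1×40.078 = 40.078 g → 29.44 wt%.
Ca in Na0.40Ca0.60Al1.60Si2.40O8: molar mass 271.810 g/mol; 0.60×40.078 = 24.047 g → 8.85 wt%.
Difference = 29.44 − 8.85 = 20.59 percentage points.

20.59 percentage points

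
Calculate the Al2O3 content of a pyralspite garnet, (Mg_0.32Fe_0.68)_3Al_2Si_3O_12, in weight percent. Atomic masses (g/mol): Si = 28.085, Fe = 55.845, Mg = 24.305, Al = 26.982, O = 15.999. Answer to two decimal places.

21.81 wt%

M((Mg_0.32Fe_0.68)_3Al_2Si_3O_12) = 467.464 g/mol; M(Al2O3) = 101.961 g/mol.
Moles Al2O3 per formula unit = 2 Al ÷ 2 = 1.0000.
Al2O3 fraction = (1.0000 × 101.961) / 467.464 = 101.961/467.464 = 0.2181.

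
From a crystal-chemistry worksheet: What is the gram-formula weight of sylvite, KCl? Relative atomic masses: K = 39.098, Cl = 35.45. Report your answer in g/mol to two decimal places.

74.55 g/mol

The formula mass is the sum 1*39.098 + 1*35.45.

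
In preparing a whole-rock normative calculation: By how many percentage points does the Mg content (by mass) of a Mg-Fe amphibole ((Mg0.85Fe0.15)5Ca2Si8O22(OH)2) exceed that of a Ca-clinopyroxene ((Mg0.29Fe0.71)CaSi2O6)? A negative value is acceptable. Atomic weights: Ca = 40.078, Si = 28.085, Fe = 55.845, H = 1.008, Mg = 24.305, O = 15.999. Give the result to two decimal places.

9.41 percentage points

First mineral: 103.296 g Mg in 836.008 g formula = 12.36 wt% Mg.
Second mineral: 7.048 g Mg in 238.940 g formula = 2.95 wt% Mg.
12.36% − 2.95% gives a difference of 9.41 percentage points.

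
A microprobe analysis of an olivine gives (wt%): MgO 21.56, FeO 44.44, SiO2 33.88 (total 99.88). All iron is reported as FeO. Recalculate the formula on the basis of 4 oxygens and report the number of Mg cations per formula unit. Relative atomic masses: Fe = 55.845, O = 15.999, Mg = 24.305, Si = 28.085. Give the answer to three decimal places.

0.938 Mg apfu

21.56 wt% MgO ÷ 40.304 g/mol = 0.53493 mol, giving 0.53493 Mg and 0.53493 O.
44.44 wt% FeO ÷ 71.844 g/mol = 0.61856 mol, giving 0.61856 Fe and 0.61856 O.
33.88 wt% SiO2 ÷ 60.083 g/mol = 0.56389 mol, giving 0.56389 Si and 1.12778 O.
Oxygen sums to 2.28127; scaling by 4/2.28127 = 1.75341 puts the formula on 4 O.
Mg: 0.53493 × 1.75341 = 0.938 atoms per formula unit.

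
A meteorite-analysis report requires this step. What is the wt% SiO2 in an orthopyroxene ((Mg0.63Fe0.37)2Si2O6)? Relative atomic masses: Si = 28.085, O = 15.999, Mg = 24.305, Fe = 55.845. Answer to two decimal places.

M((Mg0.63Fe0.37)2Si2O6) = 224.114 g/mol; M(SiO2) = 60.083 g/mol.
Moles SiO2 per formula unit = 2 Si ÷ 1 = 2.0000.
SiO2 fraction = (2.0000 × 60.083) / 224.114 = 120.166/224.114 = 0.5362.

53.62 wt%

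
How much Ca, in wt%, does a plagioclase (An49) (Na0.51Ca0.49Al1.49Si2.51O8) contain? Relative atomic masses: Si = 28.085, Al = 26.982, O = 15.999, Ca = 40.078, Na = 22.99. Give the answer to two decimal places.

7.27 wt%

Molar mass of Na0.51Ca0.49Al1.49Si2.51O8: 0.51×22.99 + 0.49×40.078 + 1.49×26.982 + 2.51×28.085 + 8×15.999 = 270.052 g/mol.
Mass of Ca per formula unit: 0.49 × 40.078 = 19.638 g.
Weight fraction Ca = 19.638 / 270.052 = 0.0727.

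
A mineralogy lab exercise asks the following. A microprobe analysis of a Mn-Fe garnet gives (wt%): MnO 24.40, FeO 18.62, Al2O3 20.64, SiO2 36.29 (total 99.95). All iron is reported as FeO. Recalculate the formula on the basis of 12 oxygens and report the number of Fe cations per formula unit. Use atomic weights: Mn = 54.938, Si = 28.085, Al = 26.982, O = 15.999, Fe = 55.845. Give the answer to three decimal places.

MnO (M=70.937): mol = 0.34397; Mn = 0.34397, O = 0.34397.
FeO (M=71.844): mol = 0.25917; Fe = 0.25917, O = 0.25917.
Al2O3 (M=101.961): mol = 0.20243; Al = 0.40486, O = 0.60729.
SiO2 (M=60.083): mol = 0.60400; Si = 0.60400, O = 1.20800.
ΣO = 2.41843; factor = 12/ΣO = 4.96190.
Fe apfu = 0.25917 × 4.96190 = 1.286.

1.286 Fe apfu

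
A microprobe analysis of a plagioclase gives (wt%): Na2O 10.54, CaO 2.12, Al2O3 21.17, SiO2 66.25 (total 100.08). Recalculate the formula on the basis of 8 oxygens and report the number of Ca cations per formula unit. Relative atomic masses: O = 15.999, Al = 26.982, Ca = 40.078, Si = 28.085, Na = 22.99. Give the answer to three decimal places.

Na2O (M=61.979): mol = 0.17006; Na = 0.34012, O = 0.17006.
CaO (M=56.077): mol = 0.03781; Ca = 0.03781, O = 0.03781.
Al2O3 (M=101.961): mol = 0.20763; Al = 0.41526, O = 0.62289.
SiO2 (M=60.083): mol = 1.10264; Si = 1.10264, O = 2.20528.
ΣO = 3.03604; factor = 8/ΣO = 2.63501.
Ca apfu = 0.03781 × 2.63501 = 0.100.

0.100 Ca apfu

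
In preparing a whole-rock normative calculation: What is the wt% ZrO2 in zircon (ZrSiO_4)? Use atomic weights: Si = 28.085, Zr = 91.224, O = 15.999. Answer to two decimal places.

Formula mass = 183.305 g/mol.
1 Zr → 1.0000 mol ZrO2 per formula unit; M(ZrO2) = 123.222, so ZrO2 mass = 123.222 g.
123.222/183.305 × 100 = 67.22 wt%.

67.22 wt%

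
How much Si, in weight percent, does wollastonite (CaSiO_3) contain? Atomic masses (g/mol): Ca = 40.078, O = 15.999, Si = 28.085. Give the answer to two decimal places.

M(CaSiO_3) = 116.160 g/mol.
Si contributes 1 × 28.085 = 28.085 g per mole.
28.085/116.160 = 0.2418 → 24.18%.

24.18 weight percent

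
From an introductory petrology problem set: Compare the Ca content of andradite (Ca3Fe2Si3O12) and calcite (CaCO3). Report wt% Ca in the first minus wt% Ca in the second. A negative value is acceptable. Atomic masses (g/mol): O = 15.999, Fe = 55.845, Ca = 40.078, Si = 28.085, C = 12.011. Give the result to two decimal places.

-16.38 percentage points

Ca in Ca3Fe2Si3O12: molar mass 508.167 g/mol; 3×40.078 = 120.234 g → 23.66 wt%.
Ca in CaCO3: molar mass 100.086 g/mol; 1×40.078 = 40.078 g → 40.04 wt%.
Difference = 23.66 − 40.04 = -16.38 percentage points.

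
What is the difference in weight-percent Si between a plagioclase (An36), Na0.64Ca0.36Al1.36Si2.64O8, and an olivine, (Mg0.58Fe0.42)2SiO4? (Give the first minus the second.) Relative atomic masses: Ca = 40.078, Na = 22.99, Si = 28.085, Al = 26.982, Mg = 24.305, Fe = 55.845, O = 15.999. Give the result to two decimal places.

M(Na0.64Ca0.36Al1.36Si2.64O8) = 267.974 g/mol, so wt% Si = 74.144/267.974 × 100 = 27.67%.
M((Mg0.58Fe0.42)2SiO4) = 167.185 g/mol, so wt% Si = 28.085/167.185 × 100 = 16.80%.
27.67 − 16.80 = 10.87 pp.

10.87 percentage points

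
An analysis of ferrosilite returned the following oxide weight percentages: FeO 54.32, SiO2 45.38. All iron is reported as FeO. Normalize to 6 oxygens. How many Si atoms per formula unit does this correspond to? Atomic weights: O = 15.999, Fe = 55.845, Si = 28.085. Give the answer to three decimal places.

1.999 Si apfu

54.32 wt% FeO ÷ 71.844 g/mol = 0.75608 mol, giving 0.75608 Fe and 0.75608 O.
45.38 wt% SiO2 ÷ 60.083 g/mol = 0.75529 mol, giving 0.75529 Si and 1.51058 O.
Oxygen sums to 2.26666; scaling by 6/2.26666 = 2.64707 puts the formula on 6 O.
Si: 0.75529 × 2.64707 = 1.999 atoms per formula unit.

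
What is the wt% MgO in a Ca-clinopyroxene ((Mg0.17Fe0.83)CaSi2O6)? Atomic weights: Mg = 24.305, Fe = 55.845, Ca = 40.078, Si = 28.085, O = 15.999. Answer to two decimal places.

Molar mass of (Mg0.17Fe0.83)CaSi2O6 = 0.17×24.305 + 0.83×55.845 + 1×40.078 + 2×28.085 + 6×15.999 = 242.725 g/mol.
Each formula unit contains 0.17 Mg, equivalent to 0.17/1 = 0.1700 mol MgO.
M(MgO) = 1×24.305 + 1×15.999 = 40.304 g/mol.
Mass of MgO per formula unit = 0.1700 × 40.304 = 6.852 g.
MgO wt% = 6.852 / 242.725 × 100 = 2.82%.

2.82 wt%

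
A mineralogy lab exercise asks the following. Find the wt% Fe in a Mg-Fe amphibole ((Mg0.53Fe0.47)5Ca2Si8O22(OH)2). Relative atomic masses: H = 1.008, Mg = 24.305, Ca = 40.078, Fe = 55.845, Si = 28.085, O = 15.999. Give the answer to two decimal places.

14.80 weight percent

Molar mass of (Mg0.53Fe0.47)5Ca2Si8O22(OH)2: 2.65×24.305 + 2.35×55.845 + 2×40.078 + 8×28.085 + 24×15.999 + 2×1.008 = 886.472 g/mol.
Mass of Fe per formula unit: 2.35 × 55.845 = 131.236 g.
Weight fraction Fe = 131.236 / 886.472 = 0.1480.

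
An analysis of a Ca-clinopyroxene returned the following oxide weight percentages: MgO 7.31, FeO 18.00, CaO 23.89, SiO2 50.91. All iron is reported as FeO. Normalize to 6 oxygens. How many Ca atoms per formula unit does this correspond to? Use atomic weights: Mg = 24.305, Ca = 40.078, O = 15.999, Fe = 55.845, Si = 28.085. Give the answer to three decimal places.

1.001 Ca apfu

MgO: 7.31/40.304 = 0.18137 mol → 0.18137 mol Mg, 0.18137 mol O.
FeO: 18.00/71.844 = 0.25054 mol → 0.25054 mol Fe, 0.25054 mol O.
CaO: 23.89/56.077 = 0.42602 mol → 0.42602 mol Ca, 0.42602 mol O.
SiO2: 50.91/60.083 = 0.84733 mol → 0.84733 mol Si, 1.69466 mol O.
Total oxygen = 2.55259 mol. Normalization factor = 6/2.55259 = 2.35055.
Ca per 6 O = 0.42602 × 2.35055 = 1.001.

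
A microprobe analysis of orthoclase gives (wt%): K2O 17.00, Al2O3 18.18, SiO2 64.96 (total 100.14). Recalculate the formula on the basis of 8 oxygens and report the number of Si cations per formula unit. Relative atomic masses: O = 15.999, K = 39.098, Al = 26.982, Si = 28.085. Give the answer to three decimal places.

3.006 Si apfu

K2O (M=94.195): mol = 0.18048; K = 0.36096, O = 0.18048.
Al2O3 (M=101.961): mol = 0.17830; Al = 0.35660, O = 0.53490.
SiO2 (M=60.083): mol = 1.08117; Si = 1.08117, O = 2.16234.
ΣO = 2.87772; factor = 8/ΣO = 2.77998.
Si apfu = 1.08117 × 2.77998 = 3.006.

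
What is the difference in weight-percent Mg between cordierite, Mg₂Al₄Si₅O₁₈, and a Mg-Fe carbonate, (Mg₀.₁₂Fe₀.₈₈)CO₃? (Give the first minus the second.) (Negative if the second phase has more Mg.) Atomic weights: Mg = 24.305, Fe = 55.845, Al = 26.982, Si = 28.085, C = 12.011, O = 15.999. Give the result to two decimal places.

5.71 percentage points

M(Mg₂Al₄Si₅O₁₈) = 584.945 g/mol, so wt% Mg = 48.610/584.945 × 100 = 8.31%.
M((Mg₀.₁₂Fe₀.₈₈)CO₃) = 112.068 g/mol, so wt% Mg = 2.917/112.068 × 100 = 2.60%.
8.31 − 2.60 = 5.71 pp.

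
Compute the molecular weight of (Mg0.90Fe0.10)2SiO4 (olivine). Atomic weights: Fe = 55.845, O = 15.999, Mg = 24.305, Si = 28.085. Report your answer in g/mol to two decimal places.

147.00 g/mol

Mg: 1.80 × 24.305 = 43.7490
Fe: 0.20 × 55.845 = 11.1690
Si: 1 × 28.085 = 28.0850
O: 4 × 15.999 = 63.9960
Summing the contributions gives the formula mass.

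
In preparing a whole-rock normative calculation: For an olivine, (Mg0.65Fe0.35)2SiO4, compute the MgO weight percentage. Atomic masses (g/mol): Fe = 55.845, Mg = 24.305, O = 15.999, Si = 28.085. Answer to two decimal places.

32.19 wt%

Formula mass = 162.769 g/mol.
1.30 Mg → 1.3000 mol MgO per formula unit; M(MgO) = 40.304, so MgO mass = 52.395 g.
52.395/162.769 × 100 = 32.19 wt%.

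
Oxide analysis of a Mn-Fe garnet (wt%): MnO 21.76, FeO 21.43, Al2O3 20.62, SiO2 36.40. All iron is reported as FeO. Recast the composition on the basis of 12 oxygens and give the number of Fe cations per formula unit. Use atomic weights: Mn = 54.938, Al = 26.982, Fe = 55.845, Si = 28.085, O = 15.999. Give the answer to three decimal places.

1.477 Fe apfu

MnO (M=70.937): mol = 0.30675; Mn = 0.30675, O = 0.30675.
FeO (M=71.844): mol = 0.29829; Fe = 0.29829, O = 0.29829.
Al2O3 (M=101.961): mol = 0.20223; Al = 0.40446, O = 0.60669.
SiO2 (M=60.083): mol = 0.60583; Si = 0.60583, O = 1.21166.
ΣO = 2.42339; factor = 12/ΣO = 4.95174.
Fe apfu = 0.29829 × 4.95174 = 1.477.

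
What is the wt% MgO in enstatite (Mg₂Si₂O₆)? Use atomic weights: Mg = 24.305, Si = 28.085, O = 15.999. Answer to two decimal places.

M(Mg₂Si₂O₆) = 200.774 g/mol; M(MgO) = 40.304 g/mol.
Moles MgO per formula unit = 2 Mg ÷ 1 = 2.0000.
MgO fraction = (2.0000 × 40.304) / 200.774 = 80.608/200.774 = 0.4015.

40.15 wt%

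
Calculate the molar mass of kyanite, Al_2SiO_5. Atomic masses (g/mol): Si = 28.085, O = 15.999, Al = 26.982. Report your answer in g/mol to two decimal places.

162.04 g/mol

M = 2·26.982 + 1·28.085 + 5·15.999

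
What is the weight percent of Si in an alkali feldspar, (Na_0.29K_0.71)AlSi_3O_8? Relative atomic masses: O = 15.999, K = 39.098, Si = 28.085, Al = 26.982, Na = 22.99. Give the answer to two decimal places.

30.79 mass %

Molar mass of (Na_0.29K_0.71)AlSi_3O_8: 0.29×22.99 + 0.71×39.098 + 1×26.982 + 3×28.085 + 8×15.999 = 273.656 g/mol.
Mass of Si per formula unit: 3 × 28.085 = 84.255 g.
Weight fraction Si = 84.255 / 273.656 = 0.3079.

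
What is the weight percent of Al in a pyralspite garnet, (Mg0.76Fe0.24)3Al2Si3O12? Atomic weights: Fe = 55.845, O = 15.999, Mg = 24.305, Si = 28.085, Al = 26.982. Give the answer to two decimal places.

12.67 wt%

Formula mass = 2.28·24.305 + 0.72·55.845 + 2·26.982 + 3·28.085 + 12·15.999 = 425.831 g/mol, of which 53.964 g is Al.
So Al makes up 53.964/425.831 = 0.1267 of the mass, i.e. 12.67%.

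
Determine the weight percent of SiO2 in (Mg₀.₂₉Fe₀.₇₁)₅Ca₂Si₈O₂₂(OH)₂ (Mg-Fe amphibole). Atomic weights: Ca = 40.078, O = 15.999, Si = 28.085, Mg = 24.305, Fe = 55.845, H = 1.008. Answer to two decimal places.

52.00 wt%

Molar mass of (Mg₀.₂₉Fe₀.₇₁)₅Ca₂Si₈O₂₂(OH)₂ = 1.45·24.305 + 3.55·55.845 + 2·40.078 + 8·28.085 + 24·15.999 + 2·1.008 = 924.320 g/mol.
Each formula unit contains 8 Si, equivalent to 8/1 = 8.0000 mol SiO2.
M(SiO2) = 1×28.085 + 2×15.999 = 60.083 g/mol.
Mass of SiO2 per formula unit = 8.0000 × 60.083 = 480.664 g.
SiO2 wt% = 480.664 / 924.320 × 100 = 52.00%.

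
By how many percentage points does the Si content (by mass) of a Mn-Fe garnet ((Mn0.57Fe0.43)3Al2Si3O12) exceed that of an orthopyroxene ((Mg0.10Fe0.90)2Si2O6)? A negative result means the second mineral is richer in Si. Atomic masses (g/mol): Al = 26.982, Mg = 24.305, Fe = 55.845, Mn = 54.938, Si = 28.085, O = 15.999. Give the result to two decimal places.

-4.83 percentage points

Si in (Mn0.57Fe0.43)3Al2Si3O12: molar mass 496.191 g/mol; 3×28.085 = 84.255 g → 16.98 wt%.
Si in (Mg0.10Fe0.90)2Si2O6: molar mass 257.546 g/mol; 2×28.085 = 56.170 g → 21.81 wt%.
Difference = 16.98 − 21.81 = -4.83 percentage points.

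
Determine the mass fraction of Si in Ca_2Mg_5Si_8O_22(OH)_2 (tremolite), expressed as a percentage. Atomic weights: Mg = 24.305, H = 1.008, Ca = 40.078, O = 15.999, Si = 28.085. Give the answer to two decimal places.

M(Ca_2Mg_5Si_8O_22(OH)_2) = 812.353 g/mol.
Si contributes 8 × 28.085 = 224.680 g per mole.
224.680/812.353 = 0.2766 → 27.66%.

27.66 mass %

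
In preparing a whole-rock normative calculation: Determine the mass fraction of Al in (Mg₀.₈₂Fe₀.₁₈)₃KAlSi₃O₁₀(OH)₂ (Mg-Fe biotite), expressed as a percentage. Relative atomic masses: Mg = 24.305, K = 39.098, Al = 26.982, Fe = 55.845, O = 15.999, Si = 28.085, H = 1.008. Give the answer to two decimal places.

6.21 wt%

Molar mass of (Mg₀.₈₂Fe₀.₁₈)₃KAlSi₃O₁₀(OH)₂: 2.46·24.305 + 0.54·55.845 + 1·39.098 + 1·26.982 + 3·28.085 + 12·15.999 + 2·1.008 = 434.286 g/mol.
Mass of Al per formula unit: 1 × 26.982 = 26.982 g.
Weight fraction Al = 26.982 / 434.286 = 0.0621.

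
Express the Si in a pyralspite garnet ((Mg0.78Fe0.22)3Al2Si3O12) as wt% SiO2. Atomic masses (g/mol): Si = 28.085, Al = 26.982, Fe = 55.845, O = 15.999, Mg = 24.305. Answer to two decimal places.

42.52 wt%

Molar mass of (Mg0.78Fe0.22)3Al2Si3O12 = 2.34×24.305 + 0.66×55.845 + 2×26.982 + 3×28.085 + 12×15.999 = 423.938 g/mol.
Each formula unit contains 3 Si, equivalent to 3/1 = 3.0000 mol SiO2.
M(SiO2) = 1×28.085 + 2×15.999 = 60.083 g/mol.
Mass of SiO2 per formula unit = 3.0000 × 60.083 = 180.249 g.
SiO2 wt% = 180.249 / 423.938 × 100 = 42.52%.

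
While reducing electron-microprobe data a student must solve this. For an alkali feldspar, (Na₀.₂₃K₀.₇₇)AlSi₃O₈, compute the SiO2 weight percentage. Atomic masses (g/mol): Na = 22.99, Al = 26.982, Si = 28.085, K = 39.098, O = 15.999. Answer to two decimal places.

Formula mass = 274.622 g/mol.
3 Si → 3.0000 mol SiO2 per formula unit; M(SiO2) = 60.083, so SiO2 mass = 180.249 g.
180.249/274.622 × 100 = 65.64 wt%.

65.64 wt%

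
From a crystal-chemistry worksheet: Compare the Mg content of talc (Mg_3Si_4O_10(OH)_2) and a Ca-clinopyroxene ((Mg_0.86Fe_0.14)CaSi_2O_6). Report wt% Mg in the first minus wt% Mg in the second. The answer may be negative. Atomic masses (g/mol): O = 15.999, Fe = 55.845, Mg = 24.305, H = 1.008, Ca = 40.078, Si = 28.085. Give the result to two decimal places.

9.77 percentage points

Mg in Mg_3Si_4O_10(OH)_2: molar mass 379.259 g/mol; 3×24.305 = 72.915 g → 19.23 wt%.
Mg in (Mg_0.86Fe_0.14)CaSi_2O_6: molar mass 220.963 g/mol; 0.86×24.305 = 20.902 g → 9.46 wt%.
Difference = 19.23 − 9.46 = 9.77 percentage points.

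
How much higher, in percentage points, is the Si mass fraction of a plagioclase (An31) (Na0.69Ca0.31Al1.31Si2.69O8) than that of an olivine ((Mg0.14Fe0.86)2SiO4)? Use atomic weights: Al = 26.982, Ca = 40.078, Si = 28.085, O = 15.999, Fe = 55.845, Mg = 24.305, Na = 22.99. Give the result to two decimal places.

13.87 percentage points

Si in Na0.69Ca0.31Al1.31Si2.69O8: molar mass 267.174 g/mol; 2.69×28.085 = 75.549 g → 28.28 wt%.
Si in (Mg0.14Fe0.86)2SiO4: molar mass 194.940 g/mol; 1×28.085 = 28.085 g → 14.41 wt%.
Difference = 28.28 − 14.41 = 13.87 percentage points.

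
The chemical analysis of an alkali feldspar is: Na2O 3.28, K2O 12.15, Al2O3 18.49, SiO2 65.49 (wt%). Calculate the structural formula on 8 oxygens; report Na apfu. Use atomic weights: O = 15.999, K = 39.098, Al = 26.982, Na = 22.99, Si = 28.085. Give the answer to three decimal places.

Na2O: 3.28/61.979 = 0.05292 mol → 0.10584 mol Na, 0.05292 mol O.
K2O: 12.15/94.195 = 0.12899 mol → 0.25798 mol K, 0.12899 mol O.
Al2O3: 18.49/101.961 = 0.18134 mol → 0.36268 mol Al, 0.54402 mol O.
SiO2: 65.49/60.083 = 1.08999 mol → 1.08999 mol Si, 2.17998 mol O.
Total oxygen = 2.90591 mol. Normalization factor = 8/2.90591 = 2.75301.
Na per 8 O = 0.10584 × 2.75301 = 0.291.

0.291 Na apfu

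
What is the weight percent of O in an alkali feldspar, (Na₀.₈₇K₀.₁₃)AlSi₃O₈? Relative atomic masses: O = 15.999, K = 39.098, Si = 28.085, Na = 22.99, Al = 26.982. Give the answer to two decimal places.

Formula mass = 0.87*22.99 + 0.13*39.098 + 1*26.982 + 3*28.085 + 8*15.999 = 264.313 g/mol, of which 127.992 g is O.
So O makes up 127.992/264.313 = 0.4842 of the mass, i.e. 48.42%.

48.42 weight percent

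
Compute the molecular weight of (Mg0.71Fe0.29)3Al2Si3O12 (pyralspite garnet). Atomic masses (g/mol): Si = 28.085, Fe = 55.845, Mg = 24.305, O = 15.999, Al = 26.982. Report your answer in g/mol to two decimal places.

M = 2.13·24.305 + 0.87·55.845 + 2·26.982 + 3·28.085 + 12·15.999

430.56 g/mol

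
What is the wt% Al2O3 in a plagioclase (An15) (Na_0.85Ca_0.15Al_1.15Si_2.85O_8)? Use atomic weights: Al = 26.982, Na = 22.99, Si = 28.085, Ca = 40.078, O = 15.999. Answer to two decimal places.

Formula mass = 264.617 g/mol.
1.15 Al → 0.5750 mol Al2O3 per formula unit; M(Al2O3) = 101.961, so Al2O3 mass = 58.628 g.
58.628/264.617 × 100 = 22.16 wt%.

22.16 wt%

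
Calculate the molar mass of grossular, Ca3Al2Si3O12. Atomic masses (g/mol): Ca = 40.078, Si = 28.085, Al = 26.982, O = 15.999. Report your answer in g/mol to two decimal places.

450.44 g/mol

The formula mass is the sum 3(40.078) + 2(26.982) + 3(28.085) + 12(15.999).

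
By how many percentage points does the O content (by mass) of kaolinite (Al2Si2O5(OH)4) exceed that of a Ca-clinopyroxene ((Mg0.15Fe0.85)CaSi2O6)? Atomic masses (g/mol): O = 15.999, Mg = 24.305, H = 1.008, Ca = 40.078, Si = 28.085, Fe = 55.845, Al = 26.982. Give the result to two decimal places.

First mineral: 143.991 g O in 258.157 g formula = 55.78 wt% O.
Second mineral: 95.994 g O in 243.356 g formula = 39.45 wt% O.
55.78% − 39.45% gives a difference of 16.33 percentage points.

16.33 percentage points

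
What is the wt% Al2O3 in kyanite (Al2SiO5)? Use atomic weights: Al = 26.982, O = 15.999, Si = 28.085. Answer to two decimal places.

Formula mass = 162.044 g/mol.
2 Al → 1.0000 mol Al2O3 per formula unit; M(Al2O3) = 101.961, so Al2O3 mass = 101.961 g.
101.961/162.044 × 100 = 62.92 wt%.

62.92 wt%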